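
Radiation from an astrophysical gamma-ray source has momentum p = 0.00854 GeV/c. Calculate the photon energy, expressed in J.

Convert to SI: p = 0.00854 GeV/c = 4.5640 × 10^-21 kg·m/s.
The photon relation is E = pc, giving E = 1.368 × 10^-12 J.
So E ≈ 1.37 × 10^-12 J.

1.37 × 10^-12 J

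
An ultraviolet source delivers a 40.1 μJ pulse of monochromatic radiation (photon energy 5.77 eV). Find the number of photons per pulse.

Per-photon energy: E = 9.245e-19 J (from energy = 5.77 eV).
N = E_total / E_photon = 4.01e-5 J / 9.245e-19 J = 4.34e13.

4.34e13 photons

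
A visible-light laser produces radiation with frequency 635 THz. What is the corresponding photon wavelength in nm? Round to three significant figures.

472 nm

Use c = 2.99792458e8 m/s.
Convert to SI: f = 635 THz = 6.35e14 Hz.
The photon relation is λ = c/f, giving λ = 4.721e-7 m.
Converting to nm: λ = 472.1 nm ≈ 472 nm.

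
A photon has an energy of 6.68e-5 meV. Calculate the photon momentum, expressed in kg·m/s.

3.57e-35 kg·m/s

Convert to SI: E = 6.68e-5 meV = 1.0703e-26 J.
For a photon p = E/c, so p = 3.570e-35 kg·m/s.
So p ≈ 3.57e-35 kg·m/s.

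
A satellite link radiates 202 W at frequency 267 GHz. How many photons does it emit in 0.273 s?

Total energy: E_total = P·t = 202 × 0.273 = 55.15 J.
Per-photon energy: E = 1.769·10^-22 J.
N = E_total / E_photon = 3.12·10^23.

3.12·10^23 photons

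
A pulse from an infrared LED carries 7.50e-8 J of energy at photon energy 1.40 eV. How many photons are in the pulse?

3.34e11 photons

Per-photon energy: E = 2.243e-19 J (from energy = 1.40 eV).
N = E_total / E_photon = 7.50e-8 J / 2.243e-19 J = 3.34e11.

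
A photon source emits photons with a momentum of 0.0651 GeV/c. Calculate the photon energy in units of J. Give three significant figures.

1.04e-11 J

Convert to SI: p = 0.0651 GeV/c = 3.4791e-20 kg·m/s.
The photon relation is E = pc, giving E = 1.043e-11 J.
So E ≈ 1.04e-11 J.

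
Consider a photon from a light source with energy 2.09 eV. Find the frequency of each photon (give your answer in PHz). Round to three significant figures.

0.505 PHz

First convert: E = 2.09 eV = 3.3485e-19 J.
For a photon f = E/h, so f = 5.054e14 Hz.
Converting to PHz: f = 0.5054 PHz ≈ 0.505 PHz.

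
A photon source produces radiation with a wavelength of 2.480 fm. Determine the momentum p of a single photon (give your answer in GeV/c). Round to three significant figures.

Convert to SI: λ = 2.480 fm = 2.480 × 10^-15 m.
The photon relation is p = h/λ, giving p = 2.672 × 10^-19 kg·m/s.
Converting to GeV/c: p = 0.4999 GeV/c ≈ 0.500 GeV/c.

0.500 GeV/c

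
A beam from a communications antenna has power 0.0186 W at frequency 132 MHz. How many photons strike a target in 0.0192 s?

4.08 × 10^21 photons

Total energy: E_total = P·t = 0.0186 × 0.0192 = 3.571 × 10^-4 J.
Per-photon energy: E = 8.746 × 10^-26 J.
N = E_total / E_photon = 4.08 × 10^21.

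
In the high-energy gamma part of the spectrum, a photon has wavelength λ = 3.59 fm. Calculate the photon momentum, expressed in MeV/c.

First convert: λ = 3.59 fm = 3.59 × 10^-15 m.
Apply p = h/λ: p = 1.846 × 10^-19 kg·m/s.
Converting to MeV/c: p = 345.4 MeV/c ≈ 345 MeV/c.

345 MeV/c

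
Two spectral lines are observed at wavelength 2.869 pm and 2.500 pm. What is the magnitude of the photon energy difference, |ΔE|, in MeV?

Using E = hc/λ: E₁ = 6.9238e-14 J, E₂ = 7.9458e-14 J.
|ΔE| = |6.9238e-14 − 7.9458e-14| = 1.02e-14 J = 0.0638 MeV.

0.0638 MeV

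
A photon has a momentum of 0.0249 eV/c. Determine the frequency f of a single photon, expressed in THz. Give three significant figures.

6.02 THz

In SI units: p = 0.0249 eV/c = 1.3307e-29 kg·m/s.
Apply f = pc/h: f = 6.021e12 Hz.
Converting to THz: f = 6.021 THz ≈ 6.02 THz.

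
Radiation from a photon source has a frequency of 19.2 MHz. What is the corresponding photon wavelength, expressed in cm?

(c = 2.99792458e8 m/s.)
Convert to SI: f = 19.2 MHz = 1.92e7 Hz.
The photon relation is λ = c/f, giving λ = 15.61 m.
Converting to cm: λ = 1561 cm ≈ 1560 cm.

1560 cm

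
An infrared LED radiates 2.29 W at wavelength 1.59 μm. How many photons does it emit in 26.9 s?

4.93e20 photons

Total energy: E_total = P·t = 2.29 × 26.9 = 61.60 J.
Per-photon energy: E = 1.249e-19 J.
N = E_total / E_photon = 4.93e20.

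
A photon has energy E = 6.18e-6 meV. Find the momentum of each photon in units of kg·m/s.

3.30e-36 kg·m/s

In SI units: E = 6.18e-6 meV = 9.9015e-28 J.
The photon relation is p = E/c, giving p = 3.303e-36 kg·m/s.
So p ≈ 3.30e-36 kg·m/s.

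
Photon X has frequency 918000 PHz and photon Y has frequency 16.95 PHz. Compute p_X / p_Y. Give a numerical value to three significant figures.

p_X = 2.029 × 10^-21 kg·m/s (from frequency = 918000 PHz, via p = hf/c).
p_Y = 3.746 × 10^-26 kg·m/s (from frequency = 16.95 PHz, via p = hf/c).
Ratio = 2.029 × 10^-21 / 3.746 × 10^-26 = 5.42 × 10^4.

5.42 × 10^4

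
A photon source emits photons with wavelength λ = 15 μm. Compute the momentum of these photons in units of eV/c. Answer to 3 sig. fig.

0.0827 eV/c

Take h = 6.62607015e-34 J·s, c = 2.99792458e8 m/s, 1 eV = 1.602176634e-19 J.
Convert to SI: λ = 15 μm = 1.5e-5 m.
The photon relation is p = h/λ, giving p = 4.417e-29 kg·m/s.
Converting to eV/c: p = 0.08266 eV/c ≈ 0.0827 eV/c.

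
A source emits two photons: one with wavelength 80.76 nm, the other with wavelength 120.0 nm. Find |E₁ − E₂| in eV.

5.02 eV

Using E = hc/λ: E₁ = 2.4597e-18 J, E₂ = 1.6554e-18 J.
|ΔE| = |2.4597e-18 − 1.6554e-18| = 8.04e-19 J = 5.02 eV.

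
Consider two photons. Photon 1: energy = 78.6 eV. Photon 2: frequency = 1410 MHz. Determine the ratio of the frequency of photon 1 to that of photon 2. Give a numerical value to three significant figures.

f_1 = 1.901e16 Hz (from energy = 78.6 eV, via f = E/h).
f_2 = 1.410e9 Hz (from frequency = 1410 MHz, via f given directly).
Ratio = 1.901e16 / 1.410e9 = 1.35e7.

1.35e7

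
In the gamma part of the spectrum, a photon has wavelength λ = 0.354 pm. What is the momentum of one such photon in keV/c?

3500 keV/c

Use h = 6.62607015e-34 J·s, c = 2.99792458e8 m/s, 1 eV = 1.602176634e-19 J.
Convert to SI: λ = 0.354 pm = 3.54e-13 m.
Apply p = h/λ: p = 1.872e-21 kg·m/s.
Converting to keV/c: p = 3502 keV/c ≈ 3500 keV/c.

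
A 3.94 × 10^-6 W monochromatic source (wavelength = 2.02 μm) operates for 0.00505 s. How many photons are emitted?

Total energy: E_total = P·t = 3.94 × 10^-6 × 0.00505 = 1.990 × 10^-8 J.
Per-photon energy: E = 9.834 × 10^-20 J.
N = E_total / E_photon = 2.02 × 10^11.

2.02 × 10^11 photons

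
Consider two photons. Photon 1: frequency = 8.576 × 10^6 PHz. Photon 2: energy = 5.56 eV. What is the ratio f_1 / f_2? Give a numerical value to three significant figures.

6.38 × 10^6

f_1 = 8.576 × 10^21 Hz (from frequency = 8.576 × 10^6 PHz, via f given directly).
f_2 = 1.344 × 10^15 Hz (from energy = 5.56 eV, via f = E/h).
Ratio = 8.576 × 10^21 / 1.344 × 10^15 = 6.38 × 10^6.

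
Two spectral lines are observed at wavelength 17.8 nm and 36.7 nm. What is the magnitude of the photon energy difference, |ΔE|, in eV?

35.9 eV

Using E = hc/λ: E₁ = 1.116e-17 J, E₂ = 5.413e-18 J.
|ΔE| = |1.116e-17 − 5.413e-18| = 5.75e-18 J = 35.9 eV.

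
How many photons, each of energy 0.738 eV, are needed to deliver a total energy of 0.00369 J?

3.12 × 10^16 photons

Per-photon energy: E = 1.182 × 10^-19 J (from energy = 0.738 eV).
N = E_total / E_photon = 0.00369 J / 1.182 × 10^-19 J = 3.12 × 10^16.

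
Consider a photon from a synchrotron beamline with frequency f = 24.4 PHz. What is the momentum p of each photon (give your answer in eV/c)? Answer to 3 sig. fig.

(h = 6.62607015e-34 J·s, c = 2.99792458e8 m/s, 1 eV = 1.602176634e-19 J.)
Convert to SI: f = 24.4 PHz = 2.44e16 Hz.
The photon relation is p = hf/c, giving p = 5.393e-26 kg·m/s.
Converting to eV/c: p = 100.9 eV/c ≈ 101 eV/c.

101 eV/c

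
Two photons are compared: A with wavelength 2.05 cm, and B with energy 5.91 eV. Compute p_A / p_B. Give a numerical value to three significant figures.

1.02 × 10^-5

p_A = 3.232 × 10^-32 kg·m/s (from wavelength = 2.05 cm, via p = h/λ).
p_B = 3.158 × 10^-27 kg·m/s (from energy = 5.91 eV, via p = E/c).
Ratio = 3.232 × 10^-32 / 3.158 × 10^-27 = 1.02 × 10^-5.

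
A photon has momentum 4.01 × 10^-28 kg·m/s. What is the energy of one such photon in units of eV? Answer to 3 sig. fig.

Use c = 2.99792458 × 10^8 m/s, 1 eV = 1.602176634 × 10^-19 J.
For a photon E = pc, so E = 1.202 × 10^-19 J.
Converting to eV: E = 0.7503 eV ≈ 0.750 eV.

0.750 eV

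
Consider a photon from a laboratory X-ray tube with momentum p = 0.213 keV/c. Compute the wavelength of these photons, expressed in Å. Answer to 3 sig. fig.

(h = 6.62607015 × 10^-34 J·s, c = 2.99792458 × 10^8 m/s, 1 eV = 1.602176634 × 10^-19 J.)
In SI units: p = 0.213 keV/c = 1.1383 × 10^-25 kg·m/s.
Apply λ = h/p: λ = 5.821 × 10^-9 m.
Converting to Å: λ = 58.21 Å ≈ 58.2 Å.

58.2 Å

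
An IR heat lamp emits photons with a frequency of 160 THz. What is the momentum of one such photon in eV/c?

Take h = 6.62607015·10^-34 J·s, c = 2.99792458·10^8 m/s, 1 eV = 1.602176634·10^-19 J.
In SI units: f = 160 THz = 1.60·10^14 Hz.
For a photon p = hf/c, so p = 3.536·10^-28 kg·m/s.
Converting to eV/c: p = 0.6617 eV/c ≈ 0.662 eV/c.

0.662 eV/c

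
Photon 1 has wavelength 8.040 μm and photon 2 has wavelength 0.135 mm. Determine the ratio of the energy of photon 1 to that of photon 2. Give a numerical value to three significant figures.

16.8

E_1 = 2.471e-20 J (from wavelength = 8.040 μm, via E = hc/λ).
E_2 = 1.471e-21 J (from wavelength = 0.135 mm, via E = hc/λ).
Ratio = 2.471e-20 / 1.471e-21 = 16.8.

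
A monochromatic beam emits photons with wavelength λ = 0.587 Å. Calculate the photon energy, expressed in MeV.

0.0211 MeV

Take h = 6.62607015e-34 J·s, c = 2.99792458e8 m/s, 1 eV = 1.602176634e-19 J.
First convert: λ = 0.587 Å = 5.87e-11 m.
The photon relation is E = hc/λ, giving E = 3.384e-15 J.
Converting to MeV: E = 0.02112 MeV ≈ 0.0211 MeV.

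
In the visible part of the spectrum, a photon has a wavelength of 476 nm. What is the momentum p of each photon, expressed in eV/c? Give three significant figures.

Use h = 6.62607015 × 10^-34 J·s, c = 2.99792458 × 10^8 m/s, 1 eV = 1.602176634 × 10^-19 J.
First convert: λ = 476 nm = 4.76 × 10^-7 m.
The photon relation is p = h/λ, giving p = 1.392 × 10^-27 kg·m/s.
Converting to eV/c: p = 2.605 eV/c ≈ 2.60 eV/c.

2.60 eV/c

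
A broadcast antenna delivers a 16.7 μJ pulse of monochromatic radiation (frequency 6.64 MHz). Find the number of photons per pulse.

Per-photon energy: E = 4.400e-27 J (from frequency = 6.64 MHz).
N = E_total / E_photon = 1.67e-5 J / 4.400e-27 J = 3.80e21.

3.80e21 photons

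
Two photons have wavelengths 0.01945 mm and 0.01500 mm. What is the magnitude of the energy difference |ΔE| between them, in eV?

0.0189 eV

Using E = hc/λ: E₁ = 1.0213·10^-20 J, E₂ = 1.3243·10^-20 J.
|ΔE| = |1.0213·10^-20 − 1.3243·10^-20| = 3.03·10^-21 J = 0.0189 eV.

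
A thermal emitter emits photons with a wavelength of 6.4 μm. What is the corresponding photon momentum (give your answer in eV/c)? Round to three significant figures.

0.194 eV/c

First convert: λ = 6.4 μm = 6.4e-6 m.
The photon relation is p = h/λ, giving p = 1.035e-28 kg·m/s.
Converting to eV/c: p = 0.1937 eV/c ≈ 0.194 eV/c.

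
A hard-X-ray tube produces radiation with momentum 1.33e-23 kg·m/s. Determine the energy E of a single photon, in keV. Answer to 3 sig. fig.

24.9 keV

The photon relation is E = pc, giving E = 3.987e-15 J.
Converting to keV: E = 24.89 keV ≈ 24.9 keV.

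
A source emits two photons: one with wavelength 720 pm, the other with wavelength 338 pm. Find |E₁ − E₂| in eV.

1950 eV

Using E = hc/λ: E₁ = 2.759 × 10^-16 J, E₂ = 5.877 × 10^-16 J.
|ΔE| = |2.759 × 10^-16 − 5.877 × 10^-16| = 3.12 × 10^-16 J = 1950 eV.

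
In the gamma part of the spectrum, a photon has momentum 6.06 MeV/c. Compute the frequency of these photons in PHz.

1.47e6 PHz

Use h = 6.62607015e-34 J·s, c = 2.99792458e8 m/s, 1 eV = 1.602176634e-19 J.
Convert to SI: p = 6.06 MeV/c = 3.2386e-21 kg·m/s.
For a photon f = pc/h, so f = 1.465e21 Hz.
Converting to PHz: f = 1.465e6 PHz ≈ 1.47e6 PHz.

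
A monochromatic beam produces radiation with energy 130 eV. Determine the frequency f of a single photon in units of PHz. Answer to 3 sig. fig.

31.4 PHz

In SI units: E = 130 eV = 2.0828e-17 J.
Apply f = E/h: f = 3.143e16 Hz.
Converting to PHz: f = 31.43 PHz ≈ 31.4 PHz.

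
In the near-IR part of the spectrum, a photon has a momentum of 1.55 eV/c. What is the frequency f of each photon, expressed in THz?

Take h = 6.62607015 × 10^-34 J·s, c = 2.99792458 × 10^8 m/s, 1 eV = 1.602176634 × 10^-19 J.
First convert: p = 1.55 eV/c = 8.2836 × 10^-28 kg·m/s.
Since f = pc/h for a photon, f = 3.748 × 10^14 Hz.
Converting to THz: f = 374.8 THz ≈ 375 THz.

375 THz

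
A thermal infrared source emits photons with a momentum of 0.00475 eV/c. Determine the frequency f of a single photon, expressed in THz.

(h = 6.62607015 × 10^-34 J·s, c = 2.99792458 × 10^8 m/s, 1 eV = 1.602176634 × 10^-19 J.)
First convert: p = 0.00475 eV/c = 2.5385 × 10^-30 kg·m/s.
Since f = pc/h for a photon, f = 1.149 × 10^12 Hz.
Converting to THz: f = 1.149 THz ≈ 1.15 THz.

1.15 THz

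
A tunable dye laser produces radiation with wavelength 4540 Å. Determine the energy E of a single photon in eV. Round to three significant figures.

Use h = 6.62607015 × 10^-34 J·s, c = 2.99792458 × 10^8 m/s, 1 eV = 1.602176634 × 10^-19 J.
In SI units: λ = 4540 Å = 4.54 × 10^-7 m.
The photon relation is E = hc/λ, giving E = 4.375 × 10^-19 J.
Converting to eV: E = 2.731 eV ≈ 2.73 eV.

2.73 eV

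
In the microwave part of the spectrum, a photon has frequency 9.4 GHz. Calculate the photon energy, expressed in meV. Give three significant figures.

0.0389 meV

Convert to SI: f = 9.4 GHz = 9.4e9 Hz.
The photon relation is E = hf, giving E = 6.229e-24 J.
Converting to meV: E = 0.03888 meV ≈ 0.0389 meV.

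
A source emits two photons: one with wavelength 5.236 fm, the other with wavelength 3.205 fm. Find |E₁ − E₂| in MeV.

150 MeV

Using E = hc/λ: E₁ = 3.7938 × 10^-11 J, E₂ = 6.1980 × 10^-11 J.
|ΔE| = |3.7938 × 10^-11 − 6.1980 × 10^-11| = 2.40 × 10^-11 J = 150 MeV.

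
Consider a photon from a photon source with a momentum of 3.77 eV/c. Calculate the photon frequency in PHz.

Use h = 6.62607015·10^-34 J·s, c = 2.99792458·10^8 m/s, 1 eV = 1.602176634·10^-19 J.
In SI units: p = 3.77 eV/c = 2.0148·10^-27 kg·m/s.
The photon relation is f = pc/h, giving f = 9.116·10^14 Hz.
Converting to PHz: f = 0.9116 PHz ≈ 0.912 PHz.

0.912 PHz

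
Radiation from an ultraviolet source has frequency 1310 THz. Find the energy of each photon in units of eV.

5.42 eV

Convert to SI: f = 1310 THz = 1.31·10^15 Hz.
For a photon E = hf, so E = 8.680·10^-19 J.
Converting to eV: E = 5.418 eV ≈ 5.42 eV.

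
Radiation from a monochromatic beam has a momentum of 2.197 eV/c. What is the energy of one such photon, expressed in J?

(c = 2.99792458 × 10^8 m/s, 1 eV = 1.602176634 × 10^-19 J.)
First convert: p = 2.197 eV/c = 1.1741 × 10^-27 kg·m/s.
Apply E = pc: E = 3.520 × 10^-19 J.
So E ≈ 3.52 × 10^-19 J.

3.52 × 10^-19 J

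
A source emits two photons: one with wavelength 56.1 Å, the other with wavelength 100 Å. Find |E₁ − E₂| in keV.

0.0970 keV

Using E = hc/λ: E₁ = 3.541e-17 J, E₂ = 1.986e-17 J.
|ΔE| = |3.541e-17 − 1.986e-17| = 1.55e-17 J = 0.0970 keV.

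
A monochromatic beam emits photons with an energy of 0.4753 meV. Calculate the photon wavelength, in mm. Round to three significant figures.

(h = 6.62607015e-34 J·s, c = 2.99792458e8 m/s, 1 eV = 1.602176634e-19 J.)
Convert to SI: E = 0.4753 meV = 7.6151e-23 J.
Apply λ = hc/E: λ = 0.002609 m.
Converting to mm: λ = 2.609 mm ≈ 2.61 mm.

2.61 mm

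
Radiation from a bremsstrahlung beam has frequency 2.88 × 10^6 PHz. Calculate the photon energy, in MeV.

Use h = 6.62607015 × 10^-34 J·s, 1 eV = 1.602176634 × 10^-19 J.
In SI units: f = 2.88 × 10^6 PHz = 2.88 × 10^21 Hz.
The photon relation is E = hf, giving E = 1.908 × 10^-12 J.
Converting to MeV: E = 11.91 MeV ≈ 11.9 MeV.

11.9 MeV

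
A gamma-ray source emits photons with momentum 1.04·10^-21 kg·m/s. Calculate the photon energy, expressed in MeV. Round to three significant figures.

1.95 MeV

(c = 2.99792458·10^8 m/s, 1 eV = 1.602176634·10^-19 J.)
For a photon E = pc, so E = 3.118·10^-13 J.
Converting to MeV: E = 1.946 MeV ≈ 1.95 MeV.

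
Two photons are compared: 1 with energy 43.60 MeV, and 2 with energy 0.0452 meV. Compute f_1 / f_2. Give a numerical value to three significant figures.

f_1 = 1.054e22 Hz (from energy = 43.60 MeV, via f = E/h).
f_2 = 1.093e10 Hz (from energy = 0.0452 meV, via f = E/h).
Ratio = 1.054e22 / 1.093e10 = 9.65e11.

9.65e11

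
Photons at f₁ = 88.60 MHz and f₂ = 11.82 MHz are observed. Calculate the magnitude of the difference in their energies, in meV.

Using E = hf: E₁ = 5.8707 × 10^-26 J, E₂ = 7.8320 × 10^-27 J.
|ΔE| = |5.8707 × 10^-26 − 7.8320 × 10^-27| = 5.09 × 10^-26 J = 3.18 × 10^-4 meV.

3.18 × 10^-4 meV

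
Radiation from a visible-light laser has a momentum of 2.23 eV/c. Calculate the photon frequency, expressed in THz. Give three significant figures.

539 THz

First convert: p = 2.23 eV/c = 1.1918 × 10^-27 kg·m/s.
For a photon f = pc/h, so f = 5.392 × 10^14 Hz.
Converting to THz: f = 539.2 THz ≈ 539 THz.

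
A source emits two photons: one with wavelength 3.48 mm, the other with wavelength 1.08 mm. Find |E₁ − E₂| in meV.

0.792 meV

Using E = hc/λ: E₁ = 5.708e-23 J, E₂ = 1.839e-22 J.
|ΔE| = |5.708e-23 − 1.839e-22| = 1.27e-22 J = 0.792 meV.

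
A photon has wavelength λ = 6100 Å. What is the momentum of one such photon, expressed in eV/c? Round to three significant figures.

Take h = 6.62607015 × 10^-34 J·s, c = 2.99792458 × 10^8 m/s, 1 eV = 1.602176634 × 10^-19 J.
In SI units: λ = 6100 Å = 6.1 × 10^-7 m.
Since p = h/λ for a photon, p = 1.086 × 10^-27 kg·m/s.
Converting to eV/c: p = 2.033 eV/c ≈ 2.03 eV/c.

2.03 eV/c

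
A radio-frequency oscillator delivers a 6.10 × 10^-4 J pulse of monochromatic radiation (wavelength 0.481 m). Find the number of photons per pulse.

1.48 × 10^21 photons

Per-photon energy: E = 4.130 × 10^-25 J (from wavelength = 0.481 m).
N = E_total / E_photon = 6.10 × 10^-4 J / 4.130 × 10^-25 J = 1.48 × 10^21.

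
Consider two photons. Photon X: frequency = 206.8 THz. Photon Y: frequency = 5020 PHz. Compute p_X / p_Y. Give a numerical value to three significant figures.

p_X = 4.571 × 10^-28 kg·m/s (from frequency = 206.8 THz, via p = hf/c).
p_Y = 1.110 × 10^-23 kg·m/s (from frequency = 5020 PHz, via p = hf/c).
Ratio = 4.571 × 10^-28 / 1.110 × 10^-23 = 4.12 × 10^-5.

4.12 × 10^-5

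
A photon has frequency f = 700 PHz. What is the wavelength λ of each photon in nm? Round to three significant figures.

Take c = 2.99792458e8 m/s.
Convert to SI: f = 700 PHz = 7.0e17 Hz.
For a photon λ = c/f, so λ = 4.283e-10 m.
Converting to nm: λ = 0.4283 nm ≈ 0.428 nm.

0.428 nm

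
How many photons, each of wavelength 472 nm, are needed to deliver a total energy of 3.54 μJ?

Per-photon energy: E = 4.209e-19 J (from wavelength = 472 nm).
N = E_total / E_photon = 3.54e-6 J / 4.209e-19 J = 8.41e12.

8.41e12 photons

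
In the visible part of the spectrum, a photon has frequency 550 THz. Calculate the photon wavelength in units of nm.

(c = 2.99792458e8 m/s.)
Convert to SI: f = 550 THz = 5.50e14 Hz.
Since λ = c/f for a photon, λ = 5.451e-7 m.
Converting to nm: λ = 545.1 nm ≈ 545 nm.

545 nm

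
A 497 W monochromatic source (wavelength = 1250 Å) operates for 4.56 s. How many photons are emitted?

1.43e21 photons

Total energy: E_total = P·t = 497 × 4.56 = 2266 J.
Per-photon energy: E = 1.589e-18 J.
N = E_total / E_photon = 1.43e21.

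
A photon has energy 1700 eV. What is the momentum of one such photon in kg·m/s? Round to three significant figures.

(c = 2.99792458 × 10^8 m/s, 1 eV = 1.602176634 × 10^-19 J.)
Convert to SI: E = 1700 eV = 2.7237 × 10^-16 J.
Since p = E/c for a photon, p = 9.085 × 10^-25 kg·m/s.
So p ≈ 9.09 × 10^-25 kg·m/s.

9.09 × 10^-25 kg·m/s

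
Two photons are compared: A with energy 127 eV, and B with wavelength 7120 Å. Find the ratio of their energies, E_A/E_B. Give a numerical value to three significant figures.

E_A = 2.035e-17 J (from energy = 127 eV, via E given directly).
E_B = 2.790e-19 J (from wavelength = 7120 Å, via E = hc/λ).
Ratio = 2.035e-17 / 2.790e-19 = 72.9.

72.9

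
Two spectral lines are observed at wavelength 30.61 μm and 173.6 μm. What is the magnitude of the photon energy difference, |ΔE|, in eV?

0.0334 eV

Using E = hc/λ: E₁ = 6.4895 × 10^-21 J, E₂ = 1.1443 × 10^-21 J.
|ΔE| = |6.4895 × 10^-21 − 1.1443 × 10^-21| = 5.35 × 10^-21 J = 0.0334 eV.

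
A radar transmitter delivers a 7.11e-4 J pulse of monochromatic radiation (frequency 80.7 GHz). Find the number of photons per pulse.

Per-photon energy: E = 5.347e-23 J (from frequency = 80.7 GHz).
N = E_total / E_photon = 7.11e-4 J / 5.347e-23 J = 1.33e19.

1.33e19 photons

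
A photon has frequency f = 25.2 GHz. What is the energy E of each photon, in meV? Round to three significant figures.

Take h = 6.62607015 × 10^-34 J·s, 1 eV = 1.602176634 × 10^-19 J.
In SI units: f = 25.2 GHz = 2.52 × 10^10 Hz.
Since E = hf for a photon, E = 1.670 × 10^-23 J.
Converting to meV: E = 0.1042 meV ≈ 0.104 meV.

0.104 meV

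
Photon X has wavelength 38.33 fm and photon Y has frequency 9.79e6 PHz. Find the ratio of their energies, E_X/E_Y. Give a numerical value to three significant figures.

0.799

E_X = 5.182e-12 J (from wavelength = 38.33 fm, via E = hc/λ).
E_Y = 6.487e-12 J (from frequency = 9.79e6 PHz, via E = hf).
Ratio = 5.182e-12 / 6.487e-12 = 0.799.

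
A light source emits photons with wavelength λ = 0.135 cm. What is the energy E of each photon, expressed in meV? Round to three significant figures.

(h = 6.62607015 × 10^-34 J·s, c = 2.99792458 × 10^8 m/s, 1 eV = 1.602176634 × 10^-19 J.)
First convert: λ = 0.135 cm = 0.00135 m.
For a photon E = hc/λ, so E = 1.471 × 10^-22 J.
Converting to meV: E = 0.9184 meV ≈ 0.918 meV.

0.918 meV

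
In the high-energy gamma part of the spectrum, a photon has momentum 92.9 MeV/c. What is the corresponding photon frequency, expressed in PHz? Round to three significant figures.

In SI units: p = 92.9 MeV/c = 4.9648·10^-20 kg·m/s.
Since f = pc/h for a photon, f = 2.246·10^22 Hz.
Converting to PHz: f = 2.246·10^7 PHz ≈ 2.25·10^7 PHz.

2.25·10^7 PHz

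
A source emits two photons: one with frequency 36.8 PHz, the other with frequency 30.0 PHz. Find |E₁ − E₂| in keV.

Using E = hf: E₁ = 2.438·10^-17 J, E₂ = 1.988·10^-17 J.
|ΔE| = |2.438·10^-17 − 1.988·10^-17| = 4.51·10^-18 J = 0.0281 keV.

0.0281 keV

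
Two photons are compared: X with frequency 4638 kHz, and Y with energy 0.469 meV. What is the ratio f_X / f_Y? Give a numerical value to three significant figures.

f_X = 4.638e6 Hz (from frequency = 4638 kHz, via f given directly).
f_Y = 1.134e11 Hz (from energy = 0.469 meV, via f = E/h).
Ratio = 4.638e6 / 1.134e11 = 4.09e-5.

4.09e-5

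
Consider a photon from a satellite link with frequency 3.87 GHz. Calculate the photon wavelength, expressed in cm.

7.75 cm

Use c = 2.99792458 × 10^8 m/s.
First convert: f = 3.87 GHz = 3.87 × 10^9 Hz.
The photon relation is λ = c/f, giving λ = 0.07747 m.
Converting to cm: λ = 7.747 cm ≈ 7.75 cm.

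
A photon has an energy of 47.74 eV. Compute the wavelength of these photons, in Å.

Use h = 6.62607015e-34 J·s, c = 2.99792458e8 m/s, 1 eV = 1.602176634e-19 J.
Convert to SI: E = 47.74 eV = 7.6488e-18 J.
Apply λ = hc/E: λ = 2.597e-8 m.
Converting to Å: λ = 259.7 Å ≈ 260 Å.

260 Å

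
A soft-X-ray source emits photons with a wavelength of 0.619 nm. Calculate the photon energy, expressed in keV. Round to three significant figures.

Use h = 6.62607015 × 10^-34 J·s, c = 2.99792458 × 10^8 m/s, 1 eV = 1.602176634 × 10^-19 J.
In SI units: λ = 0.619 nm = 6.19 × 10^-10 m.
For a photon E = hc/λ, so E = 3.209 × 10^-16 J.
Converting to keV: E = 2.003 keV ≈ 2.00 keV.

2.00 keV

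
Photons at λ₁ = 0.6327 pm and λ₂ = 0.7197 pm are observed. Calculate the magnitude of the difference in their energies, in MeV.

Using E = hc/λ: E₁ = 3.1396e-13 J, E₂ = 2.7601e-13 J.
|ΔE| = |3.1396e-13 − 2.7601e-13| = 3.80e-14 J = 0.237 MeV.

0.237 MeV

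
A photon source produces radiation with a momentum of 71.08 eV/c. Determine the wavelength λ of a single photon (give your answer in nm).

Take h = 6.62607015 × 10^-34 J·s, c = 2.99792458 × 10^8 m/s, 1 eV = 1.602176634 × 10^-19 J.
In SI units: p = 71.08 eV/c = 3.7987 × 10^-26 kg·m/s.
Apply λ = h/p: λ = 1.744 × 10^-8 m.
Converting to nm: λ = 17.44 nm ≈ 17.4 nm.

17.4 nm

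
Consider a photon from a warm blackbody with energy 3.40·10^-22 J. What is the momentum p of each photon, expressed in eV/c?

Take c = 2.99792458·10^8 m/s, 1 eV = 1.602176634·10^-19 J.
For a photon p = E/c, so p = 1.134·10^-30 kg·m/s.
Converting to eV/c: p = 0.002122 eV/c ≈ 2.12·10^-3 eV/c.

2.12·10^-3 eV/c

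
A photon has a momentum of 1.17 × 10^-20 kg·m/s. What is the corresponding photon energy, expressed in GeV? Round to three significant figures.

0.0219 GeV

Apply E = pc: E = 3.508 × 10^-12 J.
Converting to GeV: E = 0.02189 GeV ≈ 0.0219 GeV.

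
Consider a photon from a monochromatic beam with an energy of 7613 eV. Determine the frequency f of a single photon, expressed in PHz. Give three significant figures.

1840 PHz

(h = 6.62607015 × 10^-34 J·s, 1 eV = 1.602176634 × 10^-19 J.)
In SI units: E = 7613 eV = 1.2197 × 10^-15 J.
For a photon f = E/h, so f = 1.841 × 10^18 Hz.
Converting to PHz: f = 1841 PHz ≈ 1840 PHz.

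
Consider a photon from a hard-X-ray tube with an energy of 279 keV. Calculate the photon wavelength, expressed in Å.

First convert: E = 279 keV = 4.4701 × 10^-14 J.
Since λ = hc/E for a photon, λ = 4.444 × 10^-12 m.
Converting to Å: λ = 0.04444 Å ≈ 0.0444 Å.

0.0444 Å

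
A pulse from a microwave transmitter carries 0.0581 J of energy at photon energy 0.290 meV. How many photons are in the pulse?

1.25e21 photons

Per-photon energy: E = 4.646e-23 J (from energy = 0.290 meV).
N = E_total / E_photon = 0.0581 J / 4.646e-23 J = 1.25e21.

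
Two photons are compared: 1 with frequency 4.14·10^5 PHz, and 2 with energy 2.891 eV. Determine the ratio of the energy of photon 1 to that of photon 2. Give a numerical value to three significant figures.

5.92·10^5

E_1 = 2.743·10^-13 J (from frequency = 4.14·10^5 PHz, via E = hf).
E_2 = 4.632·10^-19 J (from energy = 2.891 eV, via E given directly).
Ratio = 2.743·10^-13 / 4.632·10^-19 = 5.92·10^5.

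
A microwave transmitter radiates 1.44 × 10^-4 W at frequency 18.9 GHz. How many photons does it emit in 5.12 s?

5.89 × 10^19 photons

Total energy: E_total = P·t = 1.44 × 10^-4 × 5.12 = 7.373 × 10^-4 J.
Per-photon energy: E = 1.252 × 10^-23 J.
N = E_total / E_photon = 5.89 × 10^19.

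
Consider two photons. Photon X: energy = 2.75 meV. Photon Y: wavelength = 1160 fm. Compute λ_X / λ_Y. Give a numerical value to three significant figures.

λ_X = 4.509 × 10^-4 m (from energy = 2.75 meV, via λ = hc/E).
λ_Y = 1.160 × 10^-12 m (from wavelength = 1160 fm, via λ given directly).
Ratio = 4.509 × 10^-4 / 1.160 × 10^-12 = 3.89 × 10^8.

3.89 × 10^8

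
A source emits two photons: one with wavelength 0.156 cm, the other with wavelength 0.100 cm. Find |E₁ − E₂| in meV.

Using E = hc/λ: E₁ = 1.273 × 10^-22 J, E₂ = 1.986 × 10^-22 J.
|ΔE| = |1.273 × 10^-22 − 1.986 × 10^-22| = 7.13 × 10^-23 J = 0.445 meV.

0.445 meV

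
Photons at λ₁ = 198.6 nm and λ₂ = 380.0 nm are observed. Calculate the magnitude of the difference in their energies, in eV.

2.98 eV

Using E = hc/λ: E₁ = 1.0002 × 10^-18 J, E₂ = 5.2275 × 10^-19 J.
|ΔE| = |1.0002 × 10^-18 − 5.2275 × 10^-19| = 4.77 × 10^-19 J = 2.98 eV.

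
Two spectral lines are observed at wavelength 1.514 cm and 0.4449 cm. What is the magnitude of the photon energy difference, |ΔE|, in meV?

0.197 meV

Using E = hc/λ: E₁ = 1.3121·10^-23 J, E₂ = 4.4649·10^-23 J.
|ΔE| = |1.3121·10^-23 − 4.4649·10^-23| = 3.15·10^-23 J = 0.197 meV.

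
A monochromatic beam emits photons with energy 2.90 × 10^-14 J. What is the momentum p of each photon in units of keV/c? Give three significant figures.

181 keV/c

The photon relation is p = E/c, giving p = 9.673 × 10^-23 kg·m/s.
Converting to keV/c: p = 181.0 keV/c ≈ 181 keV/c.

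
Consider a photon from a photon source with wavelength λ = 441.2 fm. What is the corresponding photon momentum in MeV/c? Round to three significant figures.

Take h = 6.62607015e-34 J·s, c = 2.99792458e8 m/s, 1 eV = 1.602176634e-19 J.
First convert: λ = 441.2 fm = 4.412e-13 m.
The photon relation is p = h/λ, giving p = 1.502e-21 kg·m/s.
Converting to MeV/c: p = 2.810 MeV/c ≈ 2.81 MeV/c.

2.81 MeV/c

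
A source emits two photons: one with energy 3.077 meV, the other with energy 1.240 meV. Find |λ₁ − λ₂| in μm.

Using λ = hc/E: λ₁ = 4.0294e-4 m, λ₂ = 9.9987e-4 m.
|Δλ| = |4.0294e-4 − 9.9987e-4| = 5.97e-4 m = 597 μm.

597 μm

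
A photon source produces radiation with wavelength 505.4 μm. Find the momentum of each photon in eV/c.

2.45e-3 eV/c

Convert to SI: λ = 505.4 μm = 5.054e-4 m.
For a photon p = h/λ, so p = 1.311e-30 kg·m/s.
Converting to eV/c: p = 0.002453 eV/c ≈ 2.45e-3 eV/c.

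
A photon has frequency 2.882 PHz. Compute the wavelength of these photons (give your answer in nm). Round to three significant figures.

First convert: f = 2.882 PHz = 2.882e15 Hz.
Apply λ = c/f: λ = 1.040e-7 m.
Converting to nm: λ = 104.0 nm ≈ 104 nm.

104 nm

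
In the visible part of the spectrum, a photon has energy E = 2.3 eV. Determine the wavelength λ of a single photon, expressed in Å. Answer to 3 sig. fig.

In SI units: E = 2.3 eV = 3.6850e-19 J.
The photon relation is λ = hc/E, giving λ = 5.391e-7 m.
Converting to Å: λ = 5391 Å ≈ 5390 Å.

5390 Å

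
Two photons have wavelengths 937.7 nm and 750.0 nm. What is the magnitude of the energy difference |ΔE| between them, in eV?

0.331 eV

Using E = hc/λ: E₁ = 2.1184 × 10^-19 J, E₂ = 2.6486 × 10^-19 J.
|ΔE| = |2.1184 × 10^-19 − 2.6486 × 10^-19| = 5.30 × 10^-20 J = 0.331 eV.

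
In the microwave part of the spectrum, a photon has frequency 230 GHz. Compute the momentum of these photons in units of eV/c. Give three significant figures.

(h = 6.62607015e-34 J·s, c = 2.99792458e8 m/s, 1 eV = 1.602176634e-19 J.)
First convert: f = 230 GHz = 2.3e11 Hz.
For a photon p = hf/c, so p = 5.084e-31 kg·m/s.
Converting to eV/c: p = 9.512e-4 eV/c ≈ 9.51e-4 eV/c.

9.51e-4 eV/c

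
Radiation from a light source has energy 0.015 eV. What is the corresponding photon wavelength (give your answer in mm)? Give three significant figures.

In SI units: E = 0.015 eV = 2.4033 × 10^-21 J.
Since λ = hc/E for a photon, λ = 8.266 × 10^-5 m.
Converting to mm: λ = 0.08266 mm ≈ 0.0827 mm.

0.0827 mm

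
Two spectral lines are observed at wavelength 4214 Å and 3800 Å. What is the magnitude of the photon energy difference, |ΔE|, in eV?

0.321 eV

Using E = hc/λ: E₁ = 4.7139·10^-19 J, E₂ = 5.2275·10^-19 J.
|ΔE| = |4.7139·10^-19 − 5.2275·10^-19| = 5.14·10^-20 J = 0.321 eV.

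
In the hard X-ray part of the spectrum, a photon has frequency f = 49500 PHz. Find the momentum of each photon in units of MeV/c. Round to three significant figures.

Use h = 6.62607015e-34 J·s, c = 2.99792458e8 m/s, 1 eV = 1.602176634e-19 J.
In SI units: f = 49500 PHz = 4.95e19 Hz.
For a photon p = hf/c, so p = 1.094e-22 kg·m/s.
Converting to MeV/c: p = 0.2047 MeV/c ≈ 0.205 MeV/c.

0.205 MeV/c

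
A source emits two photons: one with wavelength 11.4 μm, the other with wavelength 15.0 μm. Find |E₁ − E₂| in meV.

Using E = hc/λ: E₁ = 1.742·10^-20 J, E₂ = 1.324·10^-20 J.
|ΔE| = |1.742·10^-20 − 1.324·10^-20| = 4.18·10^-21 J = 26.1 meV.

26.1 meV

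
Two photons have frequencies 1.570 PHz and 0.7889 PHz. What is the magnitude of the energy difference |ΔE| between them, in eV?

Using E = hf: E₁ = 1.0403e-18 J, E₂ = 5.2273e-19 J.
|ΔE| = |1.0403e-18 − 5.2273e-19| = 5.18e-19 J = 3.23 eV.

3.23 eV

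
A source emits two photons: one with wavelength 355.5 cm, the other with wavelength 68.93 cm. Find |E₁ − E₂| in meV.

1.45e-3 meV

Using E = hc/λ: E₁ = 5.5878e-26 J, E₂ = 2.8818e-25 J.
|ΔE| = |5.5878e-26 − 2.8818e-25| = 2.32e-25 J = 1.45e-3 meV.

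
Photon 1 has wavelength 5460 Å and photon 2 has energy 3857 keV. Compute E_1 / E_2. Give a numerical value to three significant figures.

5.89e-7

E_1 = 3.638e-19 J (from wavelength = 5460 Å, via E = hc/λ).
E_2 = 6.180e-13 J (from energy = 3857 keV, via E given directly).
Ratio = 3.638e-19 / 6.180e-13 = 5.89e-7.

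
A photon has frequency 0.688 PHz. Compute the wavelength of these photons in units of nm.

Convert to SI: f = 0.688 PHz = 6.88 × 10^14 Hz.
The photon relation is λ = c/f, giving λ = 4.357 × 10^-7 m.
Converting to nm: λ = 435.7 nm ≈ 436 nm.

436 nm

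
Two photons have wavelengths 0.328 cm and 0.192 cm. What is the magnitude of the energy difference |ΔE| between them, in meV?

Using E = hc/λ: E₁ = 6.056e-23 J, E₂ = 1.035e-22 J.
|ΔE| = |6.056e-23 − 1.035e-22| = 4.29e-23 J = 0.268 meV.

0.268 meV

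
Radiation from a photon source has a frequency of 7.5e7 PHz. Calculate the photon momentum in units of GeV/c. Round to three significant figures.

(h = 6.62607015e-34 J·s, c = 2.99792458e8 m/s, 1 eV = 1.602176634e-19 J.)
In SI units: f = 7.5e7 PHz = 7.5e22 Hz.
For a photon p = hf/c, so p = 1.658e-19 kg·m/s.
Converting to GeV/c: p = 0.3102 GeV/c ≈ 0.310 GeV/c.

0.310 GeV/c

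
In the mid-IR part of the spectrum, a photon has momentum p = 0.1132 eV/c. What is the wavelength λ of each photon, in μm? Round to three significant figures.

Take h = 6.62607015 × 10^-34 J·s, c = 2.99792458 × 10^8 m/s, 1 eV = 1.602176634 × 10^-19 J.
First convert: p = 0.1132 eV/c = 6.0497 × 10^-29 kg·m/s.
The photon relation is λ = h/p, giving λ = 1.095 × 10^-5 m.
Converting to μm: λ = 10.95 μm ≈ 11.0 μm.

11.0 μm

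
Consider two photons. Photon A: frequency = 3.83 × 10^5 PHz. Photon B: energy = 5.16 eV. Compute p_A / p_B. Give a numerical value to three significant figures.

3.07 × 10^5

p_A = 8.465 × 10^-22 kg·m/s (from frequency = 3.83 × 10^5 PHz, via p = hf/c).
p_B = 2.758 × 10^-27 kg·m/s (from energy = 5.16 eV, via p = E/c).
Ratio = 8.465 × 10^-22 / 2.758 × 10^-27 = 3.07 × 10^5.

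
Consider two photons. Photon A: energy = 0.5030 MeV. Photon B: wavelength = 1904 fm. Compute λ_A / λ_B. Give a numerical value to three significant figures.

λ_A = 2.465e-12 m (from energy = 0.5030 MeV, via λ = hc/E).
λ_B = 1.904e-12 m (from wavelength = 1904 fm, via λ given directly).
Ratio = 2.465e-12 / 1.904e-12 = 1.29.

1.29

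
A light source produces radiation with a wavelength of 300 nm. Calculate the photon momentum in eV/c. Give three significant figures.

4.13 eV/c

Convert to SI: λ = 300 nm = 3.0e-7 m.
The photon relation is p = h/λ, giving p = 2.209e-27 kg·m/s.
Converting to eV/c: p = 4.133 eV/c ≈ 4.13 eV/c.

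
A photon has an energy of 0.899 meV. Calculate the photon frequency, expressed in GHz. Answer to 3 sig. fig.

217 GHz

Convert to SI: E = 0.899 meV = 1.4404 × 10^-22 J.
The photon relation is f = E/h, giving f = 2.174 × 10^11 Hz.
Converting to GHz: f = 217.4 GHz ≈ 217 GHz.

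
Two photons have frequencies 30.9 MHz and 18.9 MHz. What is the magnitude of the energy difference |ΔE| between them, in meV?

Using E = hf: E₁ = 2.047e-26 J, E₂ = 1.252e-26 J.
|ΔE| = |2.047e-26 − 1.252e-26| = 7.95e-27 J = 4.96e-5 meV.

4.96e-5 meV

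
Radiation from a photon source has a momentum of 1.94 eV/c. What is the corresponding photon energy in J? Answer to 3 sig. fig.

In SI units: p = 1.94 eV/c = 1.0368 × 10^-27 kg·m/s.
For a photon E = pc, so E = 3.108 × 10^-19 J.
So E ≈ 3.11 × 10^-19 J.

3.11 × 10^-19 J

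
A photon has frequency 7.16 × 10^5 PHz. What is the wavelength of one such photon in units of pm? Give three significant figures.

Convert to SI: f = 7.16 × 10^5 PHz = 7.16 × 10^20 Hz.
Apply λ = c/f: λ = 4.187 × 10^-13 m.
Converting to pm: λ = 0.4187 pm ≈ 0.419 pm.

0.419 pm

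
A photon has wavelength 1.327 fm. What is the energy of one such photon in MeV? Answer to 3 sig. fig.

Take h = 6.62607015 × 10^-34 J·s, c = 2.99792458 × 10^8 m/s, 1 eV = 1.602176634 × 10^-19 J.
First convert: λ = 1.327 fm = 1.327 × 10^-15 m.
Apply E = hc/λ: E = 1.497 × 10^-10 J.
Converting to MeV: E = 934.3 MeV ≈ 934 MeV.

934 MeV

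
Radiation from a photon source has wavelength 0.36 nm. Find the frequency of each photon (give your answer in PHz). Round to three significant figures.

833 PHz

Take c = 2.99792458 × 10^8 m/s.
In SI units: λ = 0.36 nm = 3.6 × 10^-10 m.
For a photon f = c/λ, so f = 8.328 × 10^17 Hz.
Converting to PHz: f = 832.8 PHz ≈ 833 PHz.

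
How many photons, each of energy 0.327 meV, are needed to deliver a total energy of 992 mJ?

Per-photon energy: E = 5.239 × 10^-23 J (from energy = 0.327 meV).
N = E_total / E_photon = 0.992 J / 5.239 × 10^-23 J = 1.89 × 10^22.

1.89 × 10^22 photons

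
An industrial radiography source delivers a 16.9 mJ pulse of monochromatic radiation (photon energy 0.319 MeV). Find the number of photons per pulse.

Per-photon energy: E = 5.111e-14 J (from energy = 0.319 MeV).
N = E_total / E_photon = 0.0169 J / 5.111e-14 J = 3.31e11.

3.31e11 photons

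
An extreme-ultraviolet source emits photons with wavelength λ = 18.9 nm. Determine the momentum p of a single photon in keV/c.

0.0656 keV/c

In SI units: λ = 18.9 nm = 1.89 × 10^-8 m.
The photon relation is p = h/λ, giving p = 3.506 × 10^-26 kg·m/s.
Converting to keV/c: p = 0.06560 keV/c ≈ 0.0656 keV/c.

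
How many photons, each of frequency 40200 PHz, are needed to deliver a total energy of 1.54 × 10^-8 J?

Per-photon energy: E = 2.664 × 10^-14 J (from frequency = 40200 PHz).
N = E_total / E_photon = 1.54 × 10^-8 J / 2.664 × 10^-14 J = 5.78 × 10^5.

5.78 × 10^5 photons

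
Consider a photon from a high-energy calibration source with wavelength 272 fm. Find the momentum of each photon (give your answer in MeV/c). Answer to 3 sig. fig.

Convert to SI: λ = 272 fm = 2.72 × 10^-13 m.
The photon relation is p = h/λ, giving p = 2.436 × 10^-21 kg·m/s.
Converting to MeV/c: p = 4.558 MeV/c ≈ 4.56 MeV/c.

4.56 MeV/c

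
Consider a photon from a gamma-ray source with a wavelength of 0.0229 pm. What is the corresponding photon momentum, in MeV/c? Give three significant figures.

54.1 MeV/c

First convert: λ = 0.0229 pm = 2.29e-14 m.
The photon relation is p = h/λ, giving p = 2.893e-20 kg·m/s.
Converting to MeV/c: p = 54.14 MeV/c ≈ 54.1 MeV/c.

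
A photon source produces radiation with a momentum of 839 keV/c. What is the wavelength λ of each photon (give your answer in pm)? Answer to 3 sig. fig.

Take h = 6.62607015e-34 J·s, c = 2.99792458e8 m/s, 1 eV = 1.602176634e-19 J.
First convert: p = 839 keV/c = 4.4839e-22 kg·m/s.
The photon relation is λ = h/p, giving λ = 1.478e-12 m.
Converting to pm: λ = 1.478 pm ≈ 1.48 pm.

1.48 pm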